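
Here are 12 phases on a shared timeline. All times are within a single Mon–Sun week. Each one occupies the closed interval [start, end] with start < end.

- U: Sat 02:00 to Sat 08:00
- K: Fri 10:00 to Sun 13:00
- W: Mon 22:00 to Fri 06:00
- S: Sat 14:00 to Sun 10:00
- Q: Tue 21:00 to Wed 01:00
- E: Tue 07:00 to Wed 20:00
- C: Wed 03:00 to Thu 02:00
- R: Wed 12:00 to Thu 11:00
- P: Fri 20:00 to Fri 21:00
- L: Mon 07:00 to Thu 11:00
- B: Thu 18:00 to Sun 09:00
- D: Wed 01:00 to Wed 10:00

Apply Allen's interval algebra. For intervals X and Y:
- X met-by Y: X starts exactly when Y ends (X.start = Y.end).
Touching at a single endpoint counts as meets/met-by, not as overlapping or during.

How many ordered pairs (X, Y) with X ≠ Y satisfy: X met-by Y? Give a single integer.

1

Checking all 132 ordered pairs for relation 'met-by'; matching pairs in alphabetical order:
(D, Q): D met-by Q ✓
Count: 1.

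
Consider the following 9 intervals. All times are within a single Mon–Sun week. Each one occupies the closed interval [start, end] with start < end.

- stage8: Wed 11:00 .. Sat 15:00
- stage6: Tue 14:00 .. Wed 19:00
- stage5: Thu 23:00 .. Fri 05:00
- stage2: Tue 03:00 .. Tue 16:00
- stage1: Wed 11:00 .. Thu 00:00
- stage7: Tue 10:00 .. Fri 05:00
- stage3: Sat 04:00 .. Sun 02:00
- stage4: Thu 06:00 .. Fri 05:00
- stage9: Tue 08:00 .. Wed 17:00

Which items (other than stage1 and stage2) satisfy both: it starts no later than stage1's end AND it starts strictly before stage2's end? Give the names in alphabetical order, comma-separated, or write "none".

stage6, stage7, stage9

Conditions: its start is no later than stage1's end (X.start <= Thu 00:00) AND its start is strictly before stage2's end (X.start < Tue 16:00).
stage3: start Sat 04:00 <= Thu 00:00? ✗; start Sat 04:00 < Tue 16:00? ✗ → no.
stage4: start Thu 06:00 <= Thu 00:00? ✗; start Thu 06:00 < Tue 16:00? ✗ → no.
stage5: start Thu 23:00 <= Thu 00:00? ✗; start Thu 23:00 < Tue 16:00? ✗ → no.
stage6: start Tue 14:00 <= Thu 00:00? ✓; start Tue 14:00 < Tue 16:00? ✓ → yes.
stage7: start Tue 10:00 <= Thu 00:00? ✓; start Tue 10:00 < Tue 16:00? ✓ → yes.
stage8: start Wed 11:00 <= Thu 00:00? ✓; start Wed 11:00 < Tue 16:00? ✗ → no.
stage9: start Tue 08:00 <= Thu 00:00? ✓; start Tue 08:00 < Tue 16:00? ✓ → yes.
Result: stage6, stage7, stage9.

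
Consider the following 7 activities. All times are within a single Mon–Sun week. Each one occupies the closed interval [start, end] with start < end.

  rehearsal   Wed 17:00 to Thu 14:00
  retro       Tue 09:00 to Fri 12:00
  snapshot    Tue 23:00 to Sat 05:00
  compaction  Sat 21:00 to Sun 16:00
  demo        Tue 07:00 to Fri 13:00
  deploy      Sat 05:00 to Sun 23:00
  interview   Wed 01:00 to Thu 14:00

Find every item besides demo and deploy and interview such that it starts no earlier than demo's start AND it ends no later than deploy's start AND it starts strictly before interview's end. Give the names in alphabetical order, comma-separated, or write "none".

rehearsal, retro, snapshot

Conditions: its start is no earlier than demo's start (X.start >= Tue 07:00) AND its end is no later than deploy's start (X.end <= Sat 05:00) AND its start is strictly before interview's end (X.start < Thu 14:00).
compaction: start Sat 21:00 >= Tue 07:00? ✓; end Sun 16:00 <= Sat 05:00? ✗; start Sat 21:00 < Thu 14:00? ✗ → no.
rehearsal: start Wed 17:00 >= Tue 07:00? ✓; end Thu 14:00 <= Sat 05:00? ✓; start Wed 17:00 < Thu 14:00? ✓ → yes.
retro: start Tue 09:00 >= Tue 07:00? ✓; end Fri 12:00 <= Sat 05:00? ✓; start Tue 09:00 < Thu 14:00? ✓ → yes.
snapshot: start Tue 23:00 >= Tue 07:00? ✓; end Sat 05:00 <= Sat 05:00? ✓; start Tue 23:00 < Thu 14:00? ✓ → yes.
Result: rehearsal, retro, snapshot.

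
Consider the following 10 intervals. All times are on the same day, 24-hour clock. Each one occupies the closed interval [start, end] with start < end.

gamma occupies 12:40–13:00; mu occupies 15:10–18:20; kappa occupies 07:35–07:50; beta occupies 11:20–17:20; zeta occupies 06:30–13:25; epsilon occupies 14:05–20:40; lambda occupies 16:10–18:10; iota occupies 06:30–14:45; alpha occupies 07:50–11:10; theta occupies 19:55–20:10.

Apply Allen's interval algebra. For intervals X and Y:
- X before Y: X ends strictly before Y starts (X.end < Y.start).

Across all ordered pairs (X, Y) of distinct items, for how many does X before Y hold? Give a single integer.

Checking all 90 ordered pairs for relation 'before'; matching pairs in alphabetical order:
(alpha, beta): alpha before beta ✓
(alpha, epsilon): alpha before epsilon ✓
(alpha, gamma): alpha before gamma ✓
(alpha, lambda): alpha before lambda ✓
(alpha, mu): alpha before mu ✓
(alpha, theta): alpha before theta ✓
(beta, theta): beta before theta ✓
(gamma, epsilon): gamma before epsilon ✓
(gamma, lambda): gamma before lambda ✓
(gamma, mu): gamma before mu ✓
(gamma, theta): gamma before theta ✓
(iota, lambda): iota before lambda ✓
(iota, mu): iota before mu ✓
(iota, theta): iota before theta ✓
(kappa, beta): kappa before beta ✓
(kappa, epsilon): kappa before epsilon ✓
(kappa, gamma): kappa before gamma ✓
(kappa, lambda): kappa before lambda ✓
(kappa, mu): kappa before mu ✓
(kappa, theta): kappa before theta ✓
(lambda, theta): lambda before theta ✓
(mu, theta): mu before theta ✓
(zeta, epsilon): zeta before epsilon ✓
(zeta, lambda): zeta before lambda ✓
... plus 2 further pairs not listed.
Count: 26.

26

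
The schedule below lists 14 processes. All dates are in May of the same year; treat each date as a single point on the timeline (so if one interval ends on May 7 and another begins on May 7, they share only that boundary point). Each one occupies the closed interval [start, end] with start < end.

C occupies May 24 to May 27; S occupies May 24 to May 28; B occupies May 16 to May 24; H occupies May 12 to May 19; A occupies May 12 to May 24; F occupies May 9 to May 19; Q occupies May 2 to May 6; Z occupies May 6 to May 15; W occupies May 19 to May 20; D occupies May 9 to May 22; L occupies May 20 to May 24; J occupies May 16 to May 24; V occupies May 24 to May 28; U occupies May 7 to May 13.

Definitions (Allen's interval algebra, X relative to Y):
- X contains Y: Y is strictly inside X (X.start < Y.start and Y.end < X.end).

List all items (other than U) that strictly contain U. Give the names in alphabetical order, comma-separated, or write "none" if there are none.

Z

Target U = [May 7, May 13].
A [May 12, May 24] → overlapped-by → no.
B [May 16, May 24] → after → no.
C [May 24, May 27] → after → no.
D [May 9, May 22] → overlapped-by → no.
F [May 9, May 19] → overlapped-by → no.
H [May 12, May 19] → overlapped-by → no.
J [May 16, May 24] → after → no.
L [May 20, May 24] → after → no.
Q [May 2, May 6] → before → no.
S [May 24, May 28] → after → no.
V [May 24, May 28] → after → no.
W [May 19, May 20] → after → no.
Z [May 6, May 15] → contains → yes.
Result: Z.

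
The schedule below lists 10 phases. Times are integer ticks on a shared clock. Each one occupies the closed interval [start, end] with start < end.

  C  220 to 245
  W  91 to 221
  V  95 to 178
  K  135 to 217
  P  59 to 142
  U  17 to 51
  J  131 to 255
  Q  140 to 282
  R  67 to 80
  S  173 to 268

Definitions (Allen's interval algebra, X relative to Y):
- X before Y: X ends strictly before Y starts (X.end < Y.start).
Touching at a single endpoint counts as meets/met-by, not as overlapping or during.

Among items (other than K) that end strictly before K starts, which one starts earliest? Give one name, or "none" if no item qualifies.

U

Target K = [135, 217].
C [220, 245] → after → excluded.
J [131, 255] → contains → excluded.
P [59, 142] → overlaps → excluded.
Q [140, 282] → overlapped-by → excluded.
R [67, 80] → before → candidate.
S [173, 268] → overlapped-by → excluded.
U [17, 51] → before → candidate.
V [95, 178] → overlaps → excluded.
W [91, 221] → contains → excluded.
Among candidates, earliest start is 17 → U.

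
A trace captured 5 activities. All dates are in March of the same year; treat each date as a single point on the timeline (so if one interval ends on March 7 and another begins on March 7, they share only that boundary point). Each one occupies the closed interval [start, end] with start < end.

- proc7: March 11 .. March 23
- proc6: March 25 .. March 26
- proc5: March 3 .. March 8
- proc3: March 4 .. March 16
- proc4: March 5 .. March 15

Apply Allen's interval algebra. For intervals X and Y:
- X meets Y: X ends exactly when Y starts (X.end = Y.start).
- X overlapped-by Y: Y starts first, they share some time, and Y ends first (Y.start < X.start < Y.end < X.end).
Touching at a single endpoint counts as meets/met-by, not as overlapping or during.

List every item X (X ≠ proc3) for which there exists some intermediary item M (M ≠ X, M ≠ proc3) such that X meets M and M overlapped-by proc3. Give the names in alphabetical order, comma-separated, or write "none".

none

Target proc3 = [March 4, March 16].
Intermediaries M with M overlapped-by proc3: proc7.
Via proc7 — items with X meets proc7: none.
Union: none.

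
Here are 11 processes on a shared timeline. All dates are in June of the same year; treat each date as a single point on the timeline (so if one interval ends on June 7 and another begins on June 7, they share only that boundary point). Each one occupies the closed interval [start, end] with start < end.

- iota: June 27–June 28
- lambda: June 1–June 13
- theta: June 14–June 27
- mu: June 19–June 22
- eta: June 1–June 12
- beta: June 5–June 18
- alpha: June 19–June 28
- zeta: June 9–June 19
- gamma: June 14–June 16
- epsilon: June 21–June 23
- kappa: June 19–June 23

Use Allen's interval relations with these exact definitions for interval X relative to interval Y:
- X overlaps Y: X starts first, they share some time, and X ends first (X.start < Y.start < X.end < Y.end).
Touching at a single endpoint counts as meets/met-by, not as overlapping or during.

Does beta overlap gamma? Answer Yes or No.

No

beta = [June 5, June 18], gamma = [June 14, June 16].
Actual relation of beta to gamma: contains.
Asked whether 'overlaps' holds → No.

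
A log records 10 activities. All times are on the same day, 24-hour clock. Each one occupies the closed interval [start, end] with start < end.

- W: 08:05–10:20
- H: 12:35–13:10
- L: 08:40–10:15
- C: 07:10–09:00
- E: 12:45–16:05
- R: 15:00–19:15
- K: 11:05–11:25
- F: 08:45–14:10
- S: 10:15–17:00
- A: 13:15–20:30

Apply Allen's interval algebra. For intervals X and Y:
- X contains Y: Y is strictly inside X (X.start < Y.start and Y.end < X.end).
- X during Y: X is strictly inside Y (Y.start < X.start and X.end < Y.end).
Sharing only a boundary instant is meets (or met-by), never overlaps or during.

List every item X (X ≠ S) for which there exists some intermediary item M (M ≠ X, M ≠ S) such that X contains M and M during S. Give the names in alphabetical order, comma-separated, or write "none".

Target S = [10:15, 17:00].
Intermediaries M with M during S: E, H, K.
Via E — items with X contains E: none.
Via H — items with X contains H: F.
Via K — items with X contains K: F.
Union: F.

F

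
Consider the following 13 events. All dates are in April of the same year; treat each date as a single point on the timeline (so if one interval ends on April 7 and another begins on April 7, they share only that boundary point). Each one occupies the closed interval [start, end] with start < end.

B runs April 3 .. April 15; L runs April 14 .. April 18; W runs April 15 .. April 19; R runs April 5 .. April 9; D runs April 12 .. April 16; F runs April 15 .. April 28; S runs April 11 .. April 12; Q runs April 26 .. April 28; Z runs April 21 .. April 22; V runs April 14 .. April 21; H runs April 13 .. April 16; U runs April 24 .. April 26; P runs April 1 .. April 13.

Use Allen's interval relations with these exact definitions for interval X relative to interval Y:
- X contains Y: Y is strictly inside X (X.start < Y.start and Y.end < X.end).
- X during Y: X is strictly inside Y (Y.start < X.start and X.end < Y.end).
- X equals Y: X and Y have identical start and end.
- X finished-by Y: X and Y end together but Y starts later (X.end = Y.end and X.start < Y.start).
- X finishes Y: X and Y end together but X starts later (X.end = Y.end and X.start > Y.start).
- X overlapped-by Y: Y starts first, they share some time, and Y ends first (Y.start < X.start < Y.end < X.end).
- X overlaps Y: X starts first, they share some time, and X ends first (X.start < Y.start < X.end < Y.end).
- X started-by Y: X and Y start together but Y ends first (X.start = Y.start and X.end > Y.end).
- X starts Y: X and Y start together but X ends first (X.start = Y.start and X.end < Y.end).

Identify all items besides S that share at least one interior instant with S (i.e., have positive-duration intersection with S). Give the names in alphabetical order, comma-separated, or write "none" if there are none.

Target S = [April 11, April 12].
B [April 3, April 15] → contains → yes.
D [April 12, April 16] → met-by → no.
F [April 15, April 28] → after → no.
H [April 13, April 16] → after → no.
L [April 14, April 18] → after → no.
P [April 1, April 13] → contains → yes.
Q [April 26, April 28] → after → no.
R [April 5, April 9] → before → no.
U [April 24, April 26] → after → no.
V [April 14, April 21] → after → no.
W [April 15, April 19] → after → no.
Z [April 21, April 22] → after → no.
Result: B, P.

B, P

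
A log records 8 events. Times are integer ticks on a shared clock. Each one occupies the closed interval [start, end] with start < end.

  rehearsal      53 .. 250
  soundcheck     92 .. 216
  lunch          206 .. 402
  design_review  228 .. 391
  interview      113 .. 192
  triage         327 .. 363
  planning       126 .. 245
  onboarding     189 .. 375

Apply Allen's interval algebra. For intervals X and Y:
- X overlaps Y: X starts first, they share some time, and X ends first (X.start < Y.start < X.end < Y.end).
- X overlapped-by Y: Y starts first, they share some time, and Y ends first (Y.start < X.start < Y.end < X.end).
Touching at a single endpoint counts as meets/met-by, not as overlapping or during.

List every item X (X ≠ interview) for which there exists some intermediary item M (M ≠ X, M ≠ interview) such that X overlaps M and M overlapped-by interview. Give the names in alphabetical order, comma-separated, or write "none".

planning, rehearsal, soundcheck

Target interview = [113, 192].
Intermediaries M with M overlapped-by interview: onboarding, planning.
Via onboarding — items with X overlaps onboarding: planning, rehearsal, soundcheck.
Via planning — items with X overlaps planning: soundcheck.
Union: planning, rehearsal, soundcheck.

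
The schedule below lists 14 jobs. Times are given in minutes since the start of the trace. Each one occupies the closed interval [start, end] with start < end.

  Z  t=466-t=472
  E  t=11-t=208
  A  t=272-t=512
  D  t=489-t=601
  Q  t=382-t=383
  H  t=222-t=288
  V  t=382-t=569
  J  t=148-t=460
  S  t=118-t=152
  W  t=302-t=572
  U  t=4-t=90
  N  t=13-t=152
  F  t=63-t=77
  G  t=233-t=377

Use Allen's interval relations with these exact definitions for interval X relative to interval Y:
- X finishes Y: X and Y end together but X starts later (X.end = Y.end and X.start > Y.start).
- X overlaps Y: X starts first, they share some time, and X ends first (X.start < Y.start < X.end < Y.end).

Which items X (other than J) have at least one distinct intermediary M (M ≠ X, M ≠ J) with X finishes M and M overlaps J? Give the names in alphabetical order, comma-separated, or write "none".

Target J = [t=148, t=460].
Intermediaries M with M overlaps J: E, N, S.
Via E — items with X finishes E: none.
Via N — items with X finishes N: S.
Via S — items with X finishes S: none.
Union: S.

S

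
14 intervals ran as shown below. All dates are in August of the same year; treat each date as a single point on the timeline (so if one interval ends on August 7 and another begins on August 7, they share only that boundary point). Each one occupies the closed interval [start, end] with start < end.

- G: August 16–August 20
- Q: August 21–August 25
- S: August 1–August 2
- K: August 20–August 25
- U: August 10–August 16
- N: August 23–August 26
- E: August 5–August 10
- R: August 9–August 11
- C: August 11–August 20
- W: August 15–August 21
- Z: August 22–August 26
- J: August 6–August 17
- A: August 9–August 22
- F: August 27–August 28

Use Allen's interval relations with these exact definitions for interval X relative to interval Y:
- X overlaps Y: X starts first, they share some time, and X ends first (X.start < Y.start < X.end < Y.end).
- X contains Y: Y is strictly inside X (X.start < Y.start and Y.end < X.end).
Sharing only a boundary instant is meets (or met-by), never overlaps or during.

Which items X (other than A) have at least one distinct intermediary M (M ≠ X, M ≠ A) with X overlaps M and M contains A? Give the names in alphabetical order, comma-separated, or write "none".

none

Target A = [August 9, August 22].
Intermediaries M with M contains A: none.
Union: none.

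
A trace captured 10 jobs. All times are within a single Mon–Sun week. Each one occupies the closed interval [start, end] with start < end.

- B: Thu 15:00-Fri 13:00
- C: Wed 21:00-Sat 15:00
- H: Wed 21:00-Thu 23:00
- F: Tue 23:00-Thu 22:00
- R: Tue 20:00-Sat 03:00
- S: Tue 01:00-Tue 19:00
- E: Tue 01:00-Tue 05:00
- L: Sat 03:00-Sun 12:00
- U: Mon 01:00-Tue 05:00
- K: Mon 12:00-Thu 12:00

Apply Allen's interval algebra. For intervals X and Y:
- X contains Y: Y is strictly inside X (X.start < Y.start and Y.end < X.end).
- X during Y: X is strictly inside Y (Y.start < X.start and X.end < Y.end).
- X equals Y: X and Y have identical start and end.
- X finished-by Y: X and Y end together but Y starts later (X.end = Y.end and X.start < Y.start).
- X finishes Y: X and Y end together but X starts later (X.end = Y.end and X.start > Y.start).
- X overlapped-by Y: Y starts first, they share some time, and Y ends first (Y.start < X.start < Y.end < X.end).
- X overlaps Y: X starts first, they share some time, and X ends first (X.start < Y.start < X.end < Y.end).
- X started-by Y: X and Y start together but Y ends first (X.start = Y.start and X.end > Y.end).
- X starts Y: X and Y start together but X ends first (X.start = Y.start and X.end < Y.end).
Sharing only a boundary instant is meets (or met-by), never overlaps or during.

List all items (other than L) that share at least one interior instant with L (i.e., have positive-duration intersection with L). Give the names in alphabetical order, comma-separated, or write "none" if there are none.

Target L = [Sat 03:00, Sun 12:00].
B [Thu 15:00, Fri 13:00] → before → no.
C [Wed 21:00, Sat 15:00] → overlaps → yes.
E [Tue 01:00, Tue 05:00] → before → no.
F [Tue 23:00, Thu 22:00] → before → no.
H [Wed 21:00, Thu 23:00] → before → no.
K [Mon 12:00, Thu 12:00] → before → no.
R [Tue 20:00, Sat 03:00] → meets → no.
S [Tue 01:00, Tue 19:00] → before → no.
U [Mon 01:00, Tue 05:00] → before → no.
Result: C.

C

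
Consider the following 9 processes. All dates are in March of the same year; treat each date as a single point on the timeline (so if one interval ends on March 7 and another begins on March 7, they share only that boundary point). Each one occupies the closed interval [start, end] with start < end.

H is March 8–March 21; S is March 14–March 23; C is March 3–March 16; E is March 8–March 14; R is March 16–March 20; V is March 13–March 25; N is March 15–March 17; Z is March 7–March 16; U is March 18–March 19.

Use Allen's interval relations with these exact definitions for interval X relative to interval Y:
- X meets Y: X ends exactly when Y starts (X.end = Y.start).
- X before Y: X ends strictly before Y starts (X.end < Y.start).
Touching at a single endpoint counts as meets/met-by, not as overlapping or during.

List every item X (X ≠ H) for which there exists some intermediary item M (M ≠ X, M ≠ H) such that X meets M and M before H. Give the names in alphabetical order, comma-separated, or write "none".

Target H = [March 8, March 21].
Intermediaries M with M before H: none.
Union: none.

none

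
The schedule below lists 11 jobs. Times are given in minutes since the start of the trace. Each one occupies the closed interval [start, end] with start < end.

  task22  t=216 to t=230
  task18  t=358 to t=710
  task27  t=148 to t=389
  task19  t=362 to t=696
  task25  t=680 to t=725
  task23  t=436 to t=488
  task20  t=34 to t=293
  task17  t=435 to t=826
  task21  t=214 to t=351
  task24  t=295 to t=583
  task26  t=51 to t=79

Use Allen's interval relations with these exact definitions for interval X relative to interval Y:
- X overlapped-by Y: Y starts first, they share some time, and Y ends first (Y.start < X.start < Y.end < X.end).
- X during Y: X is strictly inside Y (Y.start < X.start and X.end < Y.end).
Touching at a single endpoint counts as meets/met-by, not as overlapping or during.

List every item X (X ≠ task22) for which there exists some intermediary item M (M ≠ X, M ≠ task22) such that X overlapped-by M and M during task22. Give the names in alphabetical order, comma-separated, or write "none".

none

Target task22 = [t=216, t=230].
Intermediaries M with M during task22: none.
Union: none.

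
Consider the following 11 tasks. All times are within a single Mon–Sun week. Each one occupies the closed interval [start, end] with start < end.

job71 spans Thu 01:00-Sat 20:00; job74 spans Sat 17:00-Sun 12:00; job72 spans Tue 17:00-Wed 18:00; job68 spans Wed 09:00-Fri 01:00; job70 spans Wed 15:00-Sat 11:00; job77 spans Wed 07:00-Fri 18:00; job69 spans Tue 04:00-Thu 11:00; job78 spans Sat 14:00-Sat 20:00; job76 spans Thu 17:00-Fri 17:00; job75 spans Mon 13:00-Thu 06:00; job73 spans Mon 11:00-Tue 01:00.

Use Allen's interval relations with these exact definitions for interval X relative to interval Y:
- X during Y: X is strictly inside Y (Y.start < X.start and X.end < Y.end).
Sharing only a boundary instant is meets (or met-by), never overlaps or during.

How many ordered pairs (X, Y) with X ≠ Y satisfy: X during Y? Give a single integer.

Checking all 110 ordered pairs for relation 'during'; matching pairs in alphabetical order:
(job68, job77): job68 during job77 ✓
(job72, job69): job72 during job69 ✓
(job72, job75): job72 during job75 ✓
(job76, job70): job76 during job70 ✓
(job76, job71): job76 during job71 ✓
(job76, job77): job76 during job77 ✓
Count: 6.

6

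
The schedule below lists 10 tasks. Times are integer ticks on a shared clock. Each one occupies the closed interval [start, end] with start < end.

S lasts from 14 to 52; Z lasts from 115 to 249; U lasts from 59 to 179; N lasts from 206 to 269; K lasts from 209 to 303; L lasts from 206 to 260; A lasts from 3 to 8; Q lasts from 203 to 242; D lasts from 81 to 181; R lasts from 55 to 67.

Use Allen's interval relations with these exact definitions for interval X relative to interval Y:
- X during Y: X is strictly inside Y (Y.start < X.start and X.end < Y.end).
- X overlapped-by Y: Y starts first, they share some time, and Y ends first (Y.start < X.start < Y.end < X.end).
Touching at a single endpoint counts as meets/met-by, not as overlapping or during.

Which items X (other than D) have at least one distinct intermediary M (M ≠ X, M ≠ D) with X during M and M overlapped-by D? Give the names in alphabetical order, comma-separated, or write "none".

Target D = [81, 181].
Intermediaries M with M overlapped-by D: Z.
Via Z — items with X during Z: Q.
Union: Q.

Q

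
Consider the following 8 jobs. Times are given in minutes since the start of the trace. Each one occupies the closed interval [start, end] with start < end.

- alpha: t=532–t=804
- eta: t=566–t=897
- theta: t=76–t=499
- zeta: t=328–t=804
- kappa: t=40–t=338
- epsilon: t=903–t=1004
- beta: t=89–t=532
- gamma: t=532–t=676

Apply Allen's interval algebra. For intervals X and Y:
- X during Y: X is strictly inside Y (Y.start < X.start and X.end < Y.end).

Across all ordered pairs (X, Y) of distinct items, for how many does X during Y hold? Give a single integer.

Checking all 56 ordered pairs for relation 'during'; matching pairs in alphabetical order:
(gamma, zeta): gamma during zeta ✓
Count: 1.

1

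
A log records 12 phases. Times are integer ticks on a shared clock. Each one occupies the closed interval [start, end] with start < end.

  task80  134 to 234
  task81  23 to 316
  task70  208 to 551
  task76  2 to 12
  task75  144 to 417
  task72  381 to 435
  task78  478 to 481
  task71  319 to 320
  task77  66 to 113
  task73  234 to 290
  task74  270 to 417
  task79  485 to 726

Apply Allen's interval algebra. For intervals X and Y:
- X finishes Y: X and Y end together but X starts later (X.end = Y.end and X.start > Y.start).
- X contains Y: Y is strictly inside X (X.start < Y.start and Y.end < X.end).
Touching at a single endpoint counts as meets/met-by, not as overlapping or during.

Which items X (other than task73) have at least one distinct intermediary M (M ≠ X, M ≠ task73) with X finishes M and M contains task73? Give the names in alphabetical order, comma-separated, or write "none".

Target task73 = [234, 290].
Intermediaries M with M contains task73: task70, task75, task81.
Via task70 — items with X finishes task70: none.
Via task75 — items with X finishes task75: task74.
Via task81 — items with X finishes task81: none.
Union: task74.

task74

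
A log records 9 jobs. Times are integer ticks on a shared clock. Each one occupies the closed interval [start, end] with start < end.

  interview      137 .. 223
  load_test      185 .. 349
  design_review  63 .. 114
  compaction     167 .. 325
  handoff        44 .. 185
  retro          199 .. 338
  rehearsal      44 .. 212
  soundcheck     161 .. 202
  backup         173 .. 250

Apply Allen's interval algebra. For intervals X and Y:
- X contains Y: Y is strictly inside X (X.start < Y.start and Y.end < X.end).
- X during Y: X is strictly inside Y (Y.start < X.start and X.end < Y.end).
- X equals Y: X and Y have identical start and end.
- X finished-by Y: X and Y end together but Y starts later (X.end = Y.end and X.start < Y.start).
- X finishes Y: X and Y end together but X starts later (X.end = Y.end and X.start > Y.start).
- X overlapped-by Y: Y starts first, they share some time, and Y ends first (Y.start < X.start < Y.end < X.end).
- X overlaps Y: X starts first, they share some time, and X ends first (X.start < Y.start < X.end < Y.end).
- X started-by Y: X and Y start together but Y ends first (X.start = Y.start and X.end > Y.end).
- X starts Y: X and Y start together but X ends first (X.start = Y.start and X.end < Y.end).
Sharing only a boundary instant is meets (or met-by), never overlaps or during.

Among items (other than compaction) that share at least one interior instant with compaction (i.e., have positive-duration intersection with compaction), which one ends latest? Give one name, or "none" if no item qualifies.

Target compaction = [167, 325].
backup [173, 250] → during → candidate.
design_review [63, 114] → before → excluded.
handoff [44, 185] → overlaps → candidate.
interview [137, 223] → overlaps → candidate.
load_test [185, 349] → overlapped-by → candidate.
rehearsal [44, 212] → overlaps → candidate.
retro [199, 338] → overlapped-by → candidate.
soundcheck [161, 202] → overlaps → candidate.
Among candidates, latest end is 349 → load_test.

load_test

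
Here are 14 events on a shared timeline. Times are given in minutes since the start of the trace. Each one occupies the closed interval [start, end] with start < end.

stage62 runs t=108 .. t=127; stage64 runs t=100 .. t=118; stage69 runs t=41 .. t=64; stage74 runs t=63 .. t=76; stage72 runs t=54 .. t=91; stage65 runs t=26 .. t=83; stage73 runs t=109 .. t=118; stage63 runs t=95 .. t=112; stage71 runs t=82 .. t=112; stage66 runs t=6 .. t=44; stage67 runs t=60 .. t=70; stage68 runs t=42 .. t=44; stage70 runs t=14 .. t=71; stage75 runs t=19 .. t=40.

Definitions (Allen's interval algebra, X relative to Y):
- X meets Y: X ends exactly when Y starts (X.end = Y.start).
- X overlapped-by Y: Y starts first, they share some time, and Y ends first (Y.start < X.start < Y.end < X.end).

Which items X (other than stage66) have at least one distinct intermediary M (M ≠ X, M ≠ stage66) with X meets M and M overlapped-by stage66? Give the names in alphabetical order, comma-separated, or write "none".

Target stage66 = [t=6, t=44].
Intermediaries M with M overlapped-by stage66: stage65, stage69, stage70.
Via stage65 — items with X meets stage65: none.
Via stage69 — items with X meets stage69: none.
Via stage70 — items with X meets stage70: none.
Union: none.

none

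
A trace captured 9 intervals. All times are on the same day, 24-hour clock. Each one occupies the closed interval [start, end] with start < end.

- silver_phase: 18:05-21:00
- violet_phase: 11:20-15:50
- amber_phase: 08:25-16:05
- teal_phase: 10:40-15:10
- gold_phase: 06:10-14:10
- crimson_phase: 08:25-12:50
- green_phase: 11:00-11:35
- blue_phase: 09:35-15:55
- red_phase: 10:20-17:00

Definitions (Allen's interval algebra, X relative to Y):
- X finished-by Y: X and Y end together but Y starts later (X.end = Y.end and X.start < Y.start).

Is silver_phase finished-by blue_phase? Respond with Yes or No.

No

silver_phase = [18:05, 21:00], blue_phase = [09:35, 15:55].
Actual relation of silver_phase to blue_phase: after.
Asked whether 'finished-by' holds → No.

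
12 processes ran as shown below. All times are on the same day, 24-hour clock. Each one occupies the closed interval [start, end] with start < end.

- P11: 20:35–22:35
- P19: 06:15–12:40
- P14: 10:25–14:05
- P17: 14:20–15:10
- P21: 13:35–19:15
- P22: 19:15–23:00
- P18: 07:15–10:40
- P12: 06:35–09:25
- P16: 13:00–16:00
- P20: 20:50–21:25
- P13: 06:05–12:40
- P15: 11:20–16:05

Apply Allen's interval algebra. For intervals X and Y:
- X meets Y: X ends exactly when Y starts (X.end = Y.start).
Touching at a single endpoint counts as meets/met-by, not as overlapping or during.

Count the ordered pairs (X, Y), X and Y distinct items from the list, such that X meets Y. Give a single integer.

1

Checking all 132 ordered pairs for relation 'meets'; matching pairs in alphabetical order:
(P21, P22): P21 meets P22 ✓
Count: 1.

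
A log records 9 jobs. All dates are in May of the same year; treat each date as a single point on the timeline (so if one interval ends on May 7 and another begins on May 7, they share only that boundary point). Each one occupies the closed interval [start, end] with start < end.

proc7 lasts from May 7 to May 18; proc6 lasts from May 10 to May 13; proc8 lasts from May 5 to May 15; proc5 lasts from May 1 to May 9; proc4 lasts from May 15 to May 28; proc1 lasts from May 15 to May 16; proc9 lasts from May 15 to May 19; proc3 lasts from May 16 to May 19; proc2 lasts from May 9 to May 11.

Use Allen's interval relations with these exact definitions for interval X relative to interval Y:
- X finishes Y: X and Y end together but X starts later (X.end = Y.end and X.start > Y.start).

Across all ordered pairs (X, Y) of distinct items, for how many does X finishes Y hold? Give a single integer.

1

Checking all 72 ordered pairs for relation 'finishes'; matching pairs in alphabetical order:
(proc3, proc9): proc3 finishes proc9 ✓
Count: 1.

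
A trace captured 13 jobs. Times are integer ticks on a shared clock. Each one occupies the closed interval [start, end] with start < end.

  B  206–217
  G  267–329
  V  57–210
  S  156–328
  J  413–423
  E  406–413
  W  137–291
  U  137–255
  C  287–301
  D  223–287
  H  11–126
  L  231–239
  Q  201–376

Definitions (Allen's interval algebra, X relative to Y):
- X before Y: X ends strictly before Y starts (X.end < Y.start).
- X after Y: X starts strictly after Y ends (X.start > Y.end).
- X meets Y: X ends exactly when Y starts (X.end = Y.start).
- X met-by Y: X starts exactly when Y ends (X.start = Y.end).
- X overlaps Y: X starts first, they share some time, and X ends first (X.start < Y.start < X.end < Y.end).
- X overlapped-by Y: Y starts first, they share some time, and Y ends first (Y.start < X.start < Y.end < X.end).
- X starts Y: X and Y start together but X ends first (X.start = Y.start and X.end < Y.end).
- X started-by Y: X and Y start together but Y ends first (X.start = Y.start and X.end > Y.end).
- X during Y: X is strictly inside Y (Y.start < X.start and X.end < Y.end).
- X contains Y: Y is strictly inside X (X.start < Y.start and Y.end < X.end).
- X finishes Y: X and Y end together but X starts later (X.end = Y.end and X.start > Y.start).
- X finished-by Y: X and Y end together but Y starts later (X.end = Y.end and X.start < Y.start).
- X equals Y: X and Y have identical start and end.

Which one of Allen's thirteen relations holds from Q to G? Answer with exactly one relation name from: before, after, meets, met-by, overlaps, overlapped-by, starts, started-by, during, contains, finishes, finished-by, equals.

Q = [201, 376]; G = [267, 329].
Compare endpoints: Q.start < G.start, Q.start < G.end, Q.end > G.start, Q.end > G.end.
That pattern is 'contains'.

contains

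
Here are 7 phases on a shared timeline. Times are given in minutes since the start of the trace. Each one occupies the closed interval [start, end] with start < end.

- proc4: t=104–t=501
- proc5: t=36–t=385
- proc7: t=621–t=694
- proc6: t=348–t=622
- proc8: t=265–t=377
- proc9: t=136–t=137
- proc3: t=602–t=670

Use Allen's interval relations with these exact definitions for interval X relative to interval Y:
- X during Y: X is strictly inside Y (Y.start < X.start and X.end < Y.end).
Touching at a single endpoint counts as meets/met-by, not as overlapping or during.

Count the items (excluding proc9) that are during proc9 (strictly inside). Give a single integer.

0

Target proc9 = [t=136, t=137].
proc3 [t=602, t=670] → after → no.
proc4 [t=104, t=501] → contains → no.
proc5 [t=36, t=385] → contains → no.
proc6 [t=348, t=622] → after → no.
proc7 [t=621, t=694] → after → no.
proc8 [t=265, t=377] → after → no.
Total: 0.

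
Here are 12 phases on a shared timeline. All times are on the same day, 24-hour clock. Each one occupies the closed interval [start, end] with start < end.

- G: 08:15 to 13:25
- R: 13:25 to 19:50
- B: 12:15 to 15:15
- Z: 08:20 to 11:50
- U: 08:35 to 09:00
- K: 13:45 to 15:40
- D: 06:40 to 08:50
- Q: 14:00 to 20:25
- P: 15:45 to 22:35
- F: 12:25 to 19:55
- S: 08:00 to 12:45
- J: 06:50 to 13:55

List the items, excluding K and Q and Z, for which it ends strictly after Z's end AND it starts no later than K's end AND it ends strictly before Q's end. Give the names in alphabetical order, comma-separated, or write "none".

B, F, G, J, R, S

Conditions: its end is strictly after Z's end (X.end > 11:50) AND its start is no later than K's end (X.start <= 15:40) AND its end is strictly before Q's end (X.end < 20:25).
B: end 15:15 > 11:50? ✓; start 12:15 <= 15:40? ✓; end 15:15 < 20:25? ✓ → yes.
D: end 08:50 > 11:50? ✗; start 06:40 <= 15:40? ✓; end 08:50 < 20:25? ✓ → no.
F: end 19:55 > 11:50? ✓; start 12:25 <= 15:40? ✓; end 19:55 < 20:25? ✓ → yes.
G: end 13:25 > 11:50? ✓; start 08:15 <= 15:40? ✓; end 13:25 < 20:25? ✓ → yes.
J: end 13:55 > 11:50? ✓; start 06:50 <= 15:40? ✓; end 13:55 < 20:25? ✓ → yes.
P: end 22:35 > 11:50? ✓; start 15:45 <= 15:40? ✗; end 22:35 < 20:25? ✗ → no.
R: end 19:50 > 11:50? ✓; start 13:25 <= 15:40? ✓; end 19:50 < 20:25? ✓ → yes.
S: end 12:45 > 11:50? ✓; start 08:00 <= 15:40? ✓; end 12:45 < 20:25? ✓ → yes.
U: end 09:00 > 11:50? ✗; start 08:35 <= 15:40? ✓; end 09:00 < 20:25? ✓ → no.
Result: B, F, G, J, R, S.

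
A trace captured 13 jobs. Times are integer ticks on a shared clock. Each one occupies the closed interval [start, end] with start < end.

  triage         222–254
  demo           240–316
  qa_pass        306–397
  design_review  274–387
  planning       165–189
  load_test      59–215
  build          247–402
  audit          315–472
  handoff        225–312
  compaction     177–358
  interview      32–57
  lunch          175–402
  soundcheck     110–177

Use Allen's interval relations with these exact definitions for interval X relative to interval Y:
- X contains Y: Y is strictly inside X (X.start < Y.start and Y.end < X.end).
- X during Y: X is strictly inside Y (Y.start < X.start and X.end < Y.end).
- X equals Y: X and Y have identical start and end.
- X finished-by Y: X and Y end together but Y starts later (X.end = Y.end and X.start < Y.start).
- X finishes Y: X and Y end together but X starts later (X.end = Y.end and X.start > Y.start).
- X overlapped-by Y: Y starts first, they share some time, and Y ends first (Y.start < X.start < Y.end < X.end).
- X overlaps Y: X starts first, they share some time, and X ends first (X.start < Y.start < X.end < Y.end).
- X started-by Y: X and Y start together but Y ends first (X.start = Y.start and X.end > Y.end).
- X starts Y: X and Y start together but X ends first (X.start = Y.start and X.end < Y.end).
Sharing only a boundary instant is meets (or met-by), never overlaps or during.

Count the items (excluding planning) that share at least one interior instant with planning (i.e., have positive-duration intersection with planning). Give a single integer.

Target planning = [165, 189].
audit [315, 472] → after → no.
build [247, 402] → after → no.
compaction [177, 358] → overlapped-by → counts.
demo [240, 316] → after → no.
design_review [274, 387] → after → no.
handoff [225, 312] → after → no.
interview [32, 57] → before → no.
load_test [59, 215] → contains → counts.
lunch [175, 402] → overlapped-by → counts.
qa_pass [306, 397] → after → no.
soundcheck [110, 177] → overlaps → counts.
triage [222, 254] → after → no.
Total: 4.

4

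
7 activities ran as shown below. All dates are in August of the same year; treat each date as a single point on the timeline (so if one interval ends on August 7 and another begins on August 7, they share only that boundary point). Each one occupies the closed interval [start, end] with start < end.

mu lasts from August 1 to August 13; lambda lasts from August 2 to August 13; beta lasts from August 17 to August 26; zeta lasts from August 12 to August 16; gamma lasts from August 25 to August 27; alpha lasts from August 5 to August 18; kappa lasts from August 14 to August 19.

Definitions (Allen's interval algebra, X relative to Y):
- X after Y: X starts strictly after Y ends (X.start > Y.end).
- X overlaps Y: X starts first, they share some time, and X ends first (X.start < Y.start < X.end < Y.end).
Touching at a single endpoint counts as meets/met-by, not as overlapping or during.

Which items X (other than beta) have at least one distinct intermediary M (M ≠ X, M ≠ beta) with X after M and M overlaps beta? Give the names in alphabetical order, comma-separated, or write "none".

Target beta = [August 17, August 26].
Intermediaries M with M overlaps beta: alpha, kappa.
Via alpha — items with X after alpha: gamma.
Via kappa — items with X after kappa: gamma.
Union: gamma.

gamma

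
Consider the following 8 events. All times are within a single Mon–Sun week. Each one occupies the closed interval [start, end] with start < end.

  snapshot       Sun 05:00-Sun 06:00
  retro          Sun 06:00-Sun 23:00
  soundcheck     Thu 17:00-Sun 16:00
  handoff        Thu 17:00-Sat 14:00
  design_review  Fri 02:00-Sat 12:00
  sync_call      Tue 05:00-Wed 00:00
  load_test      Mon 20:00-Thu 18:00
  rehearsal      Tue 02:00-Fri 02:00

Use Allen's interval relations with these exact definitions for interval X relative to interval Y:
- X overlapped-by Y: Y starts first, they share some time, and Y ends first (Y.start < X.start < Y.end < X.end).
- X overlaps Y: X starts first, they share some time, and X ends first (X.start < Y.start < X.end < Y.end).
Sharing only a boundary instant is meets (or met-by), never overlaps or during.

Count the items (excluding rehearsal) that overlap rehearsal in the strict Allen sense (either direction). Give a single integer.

Target rehearsal = [Tue 02:00, Fri 02:00].
design_review [Fri 02:00, Sat 12:00] → met-by → no.
handoff [Thu 17:00, Sat 14:00] → overlapped-by → counts.
load_test [Mon 20:00, Thu 18:00] → overlaps → counts.
retro [Sun 06:00, Sun 23:00] → after → no.
snapshot [Sun 05:00, Sun 06:00] → after → no.
soundcheck [Thu 17:00, Sun 16:00] → overlapped-by → counts.
sync_call [Tue 05:00, Wed 00:00] → during → no.
Total: 3.

3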